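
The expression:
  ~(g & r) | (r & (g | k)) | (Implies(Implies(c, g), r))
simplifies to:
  True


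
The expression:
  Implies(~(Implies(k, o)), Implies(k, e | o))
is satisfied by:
  {o: True, e: True, k: False}
  {o: True, k: False, e: False}
  {e: True, k: False, o: False}
  {e: False, k: False, o: False}
  {o: True, e: True, k: True}
  {o: True, k: True, e: False}
  {e: True, k: True, o: False}


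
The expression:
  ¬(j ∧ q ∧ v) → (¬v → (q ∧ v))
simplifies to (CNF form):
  v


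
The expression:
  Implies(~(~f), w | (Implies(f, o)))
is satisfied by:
  {o: True, w: True, f: False}
  {o: True, w: False, f: False}
  {w: True, o: False, f: False}
  {o: False, w: False, f: False}
  {f: True, o: True, w: True}
  {f: True, o: True, w: False}
  {f: True, w: True, o: False}


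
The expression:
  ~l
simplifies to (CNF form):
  ~l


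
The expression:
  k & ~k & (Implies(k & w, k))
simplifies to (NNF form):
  False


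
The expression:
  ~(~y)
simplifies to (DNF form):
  y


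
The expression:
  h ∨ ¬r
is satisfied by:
  {h: True, r: False}
  {r: False, h: False}
  {r: True, h: True}


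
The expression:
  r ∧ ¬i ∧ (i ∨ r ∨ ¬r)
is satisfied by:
  {r: True, i: False}


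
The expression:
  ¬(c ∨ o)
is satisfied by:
  {o: False, c: False}


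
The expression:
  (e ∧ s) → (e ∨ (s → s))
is always true.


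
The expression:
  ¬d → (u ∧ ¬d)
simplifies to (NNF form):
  d ∨ u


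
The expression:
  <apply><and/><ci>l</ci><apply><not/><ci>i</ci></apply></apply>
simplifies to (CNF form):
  <apply><and/><ci>l</ci><apply><not/><ci>i</ci></apply></apply>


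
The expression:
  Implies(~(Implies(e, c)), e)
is always true.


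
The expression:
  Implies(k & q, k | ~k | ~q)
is always true.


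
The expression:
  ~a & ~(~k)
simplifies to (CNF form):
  k & ~a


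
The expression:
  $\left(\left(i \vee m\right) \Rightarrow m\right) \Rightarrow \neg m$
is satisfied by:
  {m: False}


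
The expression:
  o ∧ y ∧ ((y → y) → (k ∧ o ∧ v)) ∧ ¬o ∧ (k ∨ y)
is never true.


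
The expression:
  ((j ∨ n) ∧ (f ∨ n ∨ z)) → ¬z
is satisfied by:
  {j: False, z: False, n: False}
  {n: True, j: False, z: False}
  {j: True, n: False, z: False}
  {n: True, j: True, z: False}
  {z: True, n: False, j: False}


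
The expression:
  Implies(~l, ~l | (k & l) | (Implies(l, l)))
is always true.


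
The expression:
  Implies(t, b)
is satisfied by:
  {b: True, t: False}
  {t: False, b: False}
  {t: True, b: True}


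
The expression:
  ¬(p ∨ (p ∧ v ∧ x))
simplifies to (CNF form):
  ¬p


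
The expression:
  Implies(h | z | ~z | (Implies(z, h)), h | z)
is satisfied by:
  {z: True, h: True}
  {z: True, h: False}
  {h: True, z: False}


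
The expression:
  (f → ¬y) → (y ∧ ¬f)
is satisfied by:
  {y: True}


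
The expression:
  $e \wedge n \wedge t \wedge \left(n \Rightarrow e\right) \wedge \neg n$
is never true.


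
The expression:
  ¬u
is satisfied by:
  {u: False}


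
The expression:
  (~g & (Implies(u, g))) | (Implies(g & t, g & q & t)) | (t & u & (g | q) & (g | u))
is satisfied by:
  {q: True, u: True, g: False, t: False}
  {q: True, g: False, u: False, t: False}
  {u: True, q: False, g: False, t: False}
  {q: False, g: False, u: False, t: False}
  {t: True, q: True, u: True, g: False}
  {t: True, q: True, g: False, u: False}
  {t: True, u: True, q: False, g: False}
  {t: True, q: False, g: False, u: False}
  {q: True, g: True, u: True, t: False}
  {q: True, g: True, t: False, u: False}
  {g: True, u: True, t: False, q: False}
  {g: True, t: False, u: False, q: False}
  {q: True, g: True, t: True, u: True}
  {q: True, g: True, t: True, u: False}
  {g: True, t: True, u: True, q: False}


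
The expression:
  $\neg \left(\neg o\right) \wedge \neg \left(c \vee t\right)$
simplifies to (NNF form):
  $o \wedge \neg c \wedge \neg t$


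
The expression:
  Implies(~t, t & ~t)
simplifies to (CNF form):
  t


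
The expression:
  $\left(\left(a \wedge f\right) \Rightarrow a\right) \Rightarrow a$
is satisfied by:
  {a: True}


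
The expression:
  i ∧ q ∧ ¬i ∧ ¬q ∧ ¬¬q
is never true.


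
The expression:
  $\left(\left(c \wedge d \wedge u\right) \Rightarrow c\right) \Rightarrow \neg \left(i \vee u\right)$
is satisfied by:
  {u: False, i: False}


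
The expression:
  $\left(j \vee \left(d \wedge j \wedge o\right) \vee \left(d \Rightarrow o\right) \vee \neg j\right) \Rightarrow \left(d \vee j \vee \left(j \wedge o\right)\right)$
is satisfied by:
  {d: True, j: True}
  {d: True, j: False}
  {j: True, d: False}


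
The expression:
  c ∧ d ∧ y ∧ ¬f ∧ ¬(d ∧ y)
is never true.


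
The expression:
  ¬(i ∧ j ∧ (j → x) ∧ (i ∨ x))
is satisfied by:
  {x: False, i: False, j: False}
  {j: True, x: False, i: False}
  {i: True, x: False, j: False}
  {j: True, i: True, x: False}
  {x: True, j: False, i: False}
  {j: True, x: True, i: False}
  {i: True, x: True, j: False}


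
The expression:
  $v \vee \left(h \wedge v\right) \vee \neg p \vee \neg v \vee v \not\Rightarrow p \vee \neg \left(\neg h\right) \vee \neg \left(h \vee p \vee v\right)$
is always true.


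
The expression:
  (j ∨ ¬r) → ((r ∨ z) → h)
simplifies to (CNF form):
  (h ∨ r ∨ ¬r) ∧ (h ∨ r ∨ ¬z) ∧ (h ∨ ¬j ∨ ¬r) ∧ (h ∨ ¬j ∨ ¬z)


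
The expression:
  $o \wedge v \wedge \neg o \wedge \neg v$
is never true.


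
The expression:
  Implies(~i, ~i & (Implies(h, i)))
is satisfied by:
  {i: True, h: False}
  {h: False, i: False}
  {h: True, i: True}


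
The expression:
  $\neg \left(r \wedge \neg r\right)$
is always true.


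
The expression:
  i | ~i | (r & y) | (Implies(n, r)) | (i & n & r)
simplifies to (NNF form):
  True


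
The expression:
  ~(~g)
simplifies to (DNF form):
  g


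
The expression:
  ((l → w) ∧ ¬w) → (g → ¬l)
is always true.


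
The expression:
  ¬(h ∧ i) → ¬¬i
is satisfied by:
  {i: True}


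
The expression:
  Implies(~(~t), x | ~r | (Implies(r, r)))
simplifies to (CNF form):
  True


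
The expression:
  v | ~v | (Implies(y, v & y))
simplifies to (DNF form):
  True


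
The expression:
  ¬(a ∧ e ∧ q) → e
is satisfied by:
  {e: True}


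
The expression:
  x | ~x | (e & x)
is always true.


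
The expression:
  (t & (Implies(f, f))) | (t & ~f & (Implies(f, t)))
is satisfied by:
  {t: True}


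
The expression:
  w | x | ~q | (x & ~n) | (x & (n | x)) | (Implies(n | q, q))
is always true.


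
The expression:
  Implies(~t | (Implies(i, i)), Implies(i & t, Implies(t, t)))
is always true.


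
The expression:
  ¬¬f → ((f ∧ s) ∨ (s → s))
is always true.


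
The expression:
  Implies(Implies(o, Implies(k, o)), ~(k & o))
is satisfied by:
  {k: False, o: False}
  {o: True, k: False}
  {k: True, o: False}


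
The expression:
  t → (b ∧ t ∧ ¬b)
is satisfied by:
  {t: False}


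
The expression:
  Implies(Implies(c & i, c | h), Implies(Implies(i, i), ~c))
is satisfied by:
  {c: False}


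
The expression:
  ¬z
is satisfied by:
  {z: False}


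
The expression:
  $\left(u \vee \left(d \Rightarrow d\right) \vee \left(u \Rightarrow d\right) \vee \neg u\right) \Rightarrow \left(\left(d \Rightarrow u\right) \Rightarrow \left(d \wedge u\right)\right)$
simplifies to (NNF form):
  $d$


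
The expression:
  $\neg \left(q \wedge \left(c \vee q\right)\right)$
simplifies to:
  $\neg q$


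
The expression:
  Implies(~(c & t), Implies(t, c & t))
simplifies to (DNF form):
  c | ~t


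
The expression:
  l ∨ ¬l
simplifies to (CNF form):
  True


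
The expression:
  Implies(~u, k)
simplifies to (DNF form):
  k | u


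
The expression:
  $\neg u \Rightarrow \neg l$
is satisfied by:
  {u: True, l: False}
  {l: False, u: False}
  {l: True, u: True}


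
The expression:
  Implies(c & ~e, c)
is always true.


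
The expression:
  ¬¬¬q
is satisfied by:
  {q: False}


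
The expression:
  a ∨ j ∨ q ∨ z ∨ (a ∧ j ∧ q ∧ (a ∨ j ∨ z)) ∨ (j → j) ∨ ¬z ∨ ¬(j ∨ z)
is always true.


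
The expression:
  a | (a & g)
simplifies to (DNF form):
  a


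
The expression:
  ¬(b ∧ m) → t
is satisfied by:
  {b: True, t: True, m: True}
  {b: True, t: True, m: False}
  {t: True, m: True, b: False}
  {t: True, m: False, b: False}
  {b: True, m: True, t: False}


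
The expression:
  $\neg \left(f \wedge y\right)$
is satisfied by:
  {y: False, f: False}
  {f: True, y: False}
  {y: True, f: False}


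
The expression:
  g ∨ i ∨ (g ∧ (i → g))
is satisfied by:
  {i: True, g: True}
  {i: True, g: False}
  {g: True, i: False}


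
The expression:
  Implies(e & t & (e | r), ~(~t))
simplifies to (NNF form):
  True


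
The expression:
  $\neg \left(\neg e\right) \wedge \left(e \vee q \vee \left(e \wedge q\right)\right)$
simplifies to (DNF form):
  $e$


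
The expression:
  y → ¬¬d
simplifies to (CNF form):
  d ∨ ¬y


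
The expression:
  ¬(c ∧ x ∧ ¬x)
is always true.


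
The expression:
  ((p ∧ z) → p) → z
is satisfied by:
  {z: True}


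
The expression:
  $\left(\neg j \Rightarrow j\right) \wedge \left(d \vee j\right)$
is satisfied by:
  {j: True}


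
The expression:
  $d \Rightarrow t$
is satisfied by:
  {t: True, d: False}
  {d: False, t: False}
  {d: True, t: True}


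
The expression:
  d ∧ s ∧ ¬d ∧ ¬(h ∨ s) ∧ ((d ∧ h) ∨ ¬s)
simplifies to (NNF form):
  False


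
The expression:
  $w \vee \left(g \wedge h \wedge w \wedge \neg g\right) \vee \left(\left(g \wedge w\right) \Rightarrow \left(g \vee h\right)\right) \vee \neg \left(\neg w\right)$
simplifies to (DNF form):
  $\text{True}$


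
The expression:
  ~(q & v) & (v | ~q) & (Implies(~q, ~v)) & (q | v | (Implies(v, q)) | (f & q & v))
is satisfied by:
  {q: False, v: False}


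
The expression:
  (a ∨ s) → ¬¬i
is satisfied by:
  {i: True, s: False, a: False}
  {i: True, a: True, s: False}
  {i: True, s: True, a: False}
  {i: True, a: True, s: True}
  {a: False, s: False, i: False}


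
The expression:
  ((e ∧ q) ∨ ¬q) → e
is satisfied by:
  {q: True, e: True}
  {q: True, e: False}
  {e: True, q: False}


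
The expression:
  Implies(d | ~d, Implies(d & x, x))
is always true.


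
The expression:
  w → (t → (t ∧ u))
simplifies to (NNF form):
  u ∨ ¬t ∨ ¬w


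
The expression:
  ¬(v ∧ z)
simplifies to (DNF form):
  ¬v ∨ ¬z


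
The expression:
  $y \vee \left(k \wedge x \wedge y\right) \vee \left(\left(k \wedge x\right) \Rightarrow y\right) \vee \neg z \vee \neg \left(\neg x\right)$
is always true.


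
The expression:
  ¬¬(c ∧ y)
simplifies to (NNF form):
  c ∧ y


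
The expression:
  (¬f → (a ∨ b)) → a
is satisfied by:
  {a: True, b: False, f: False}
  {f: True, a: True, b: False}
  {a: True, b: True, f: False}
  {f: True, a: True, b: True}
  {f: False, b: False, a: False}


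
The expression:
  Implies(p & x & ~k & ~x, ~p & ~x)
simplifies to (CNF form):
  True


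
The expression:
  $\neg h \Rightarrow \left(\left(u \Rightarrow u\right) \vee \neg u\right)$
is always true.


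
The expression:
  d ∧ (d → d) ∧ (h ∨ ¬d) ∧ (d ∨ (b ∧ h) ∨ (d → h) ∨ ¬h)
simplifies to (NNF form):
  d ∧ h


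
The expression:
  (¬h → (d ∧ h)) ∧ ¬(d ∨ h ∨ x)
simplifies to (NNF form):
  False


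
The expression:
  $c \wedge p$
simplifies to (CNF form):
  $c \wedge p$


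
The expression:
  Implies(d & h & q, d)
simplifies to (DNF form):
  True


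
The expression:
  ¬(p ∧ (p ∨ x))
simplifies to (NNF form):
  ¬p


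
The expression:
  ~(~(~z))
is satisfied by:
  {z: False}


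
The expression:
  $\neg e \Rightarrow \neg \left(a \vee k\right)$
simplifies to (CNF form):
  $\left(e \vee \neg a\right) \wedge \left(e \vee \neg k\right)$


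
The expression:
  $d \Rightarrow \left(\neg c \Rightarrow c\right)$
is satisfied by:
  {c: True, d: False}
  {d: False, c: False}
  {d: True, c: True}


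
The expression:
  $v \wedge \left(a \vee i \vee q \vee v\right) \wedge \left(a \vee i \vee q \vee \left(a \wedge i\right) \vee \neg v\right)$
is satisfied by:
  {i: True, a: True, q: True, v: True}
  {i: True, a: True, v: True, q: False}
  {i: True, q: True, v: True, a: False}
  {i: True, v: True, q: False, a: False}
  {a: True, v: True, q: True, i: False}
  {a: True, v: True, q: False, i: False}
  {v: True, q: True, a: False, i: False}


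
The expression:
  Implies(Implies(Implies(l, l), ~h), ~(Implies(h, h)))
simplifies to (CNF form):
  h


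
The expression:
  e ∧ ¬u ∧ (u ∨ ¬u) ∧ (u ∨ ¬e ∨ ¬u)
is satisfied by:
  {e: True, u: False}


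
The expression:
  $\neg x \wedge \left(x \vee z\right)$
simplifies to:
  $z \wedge \neg x$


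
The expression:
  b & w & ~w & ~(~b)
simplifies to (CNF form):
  False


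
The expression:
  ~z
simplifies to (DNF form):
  ~z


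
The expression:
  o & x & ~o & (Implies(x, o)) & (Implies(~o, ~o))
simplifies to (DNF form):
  False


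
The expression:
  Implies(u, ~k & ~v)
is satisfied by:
  {v: False, u: False, k: False}
  {k: True, v: False, u: False}
  {v: True, k: False, u: False}
  {k: True, v: True, u: False}
  {u: True, k: False, v: False}


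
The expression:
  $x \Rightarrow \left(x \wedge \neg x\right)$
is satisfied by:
  {x: False}


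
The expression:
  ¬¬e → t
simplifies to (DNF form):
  t ∨ ¬e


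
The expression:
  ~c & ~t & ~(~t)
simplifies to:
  False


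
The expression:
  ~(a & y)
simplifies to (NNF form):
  ~a | ~y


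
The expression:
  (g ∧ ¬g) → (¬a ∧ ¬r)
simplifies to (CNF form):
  True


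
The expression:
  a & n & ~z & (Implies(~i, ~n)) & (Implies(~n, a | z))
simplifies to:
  a & i & n & ~z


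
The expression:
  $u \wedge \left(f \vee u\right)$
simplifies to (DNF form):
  $u$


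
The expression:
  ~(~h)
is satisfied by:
  {h: True}


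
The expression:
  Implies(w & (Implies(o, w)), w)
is always true.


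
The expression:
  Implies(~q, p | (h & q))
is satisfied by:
  {q: True, p: True}
  {q: True, p: False}
  {p: True, q: False}


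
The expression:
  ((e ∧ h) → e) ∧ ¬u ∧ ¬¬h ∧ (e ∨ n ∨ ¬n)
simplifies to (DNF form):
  h ∧ ¬u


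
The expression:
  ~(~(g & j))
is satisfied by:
  {j: True, g: True}


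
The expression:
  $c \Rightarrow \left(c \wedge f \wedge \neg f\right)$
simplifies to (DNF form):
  $\neg c$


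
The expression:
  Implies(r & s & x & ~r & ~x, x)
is always true.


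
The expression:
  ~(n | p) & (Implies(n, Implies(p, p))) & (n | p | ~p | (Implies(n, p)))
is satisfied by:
  {n: False, p: False}


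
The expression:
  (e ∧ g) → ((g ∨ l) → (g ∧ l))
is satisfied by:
  {l: True, g: False, e: False}
  {g: False, e: False, l: False}
  {l: True, e: True, g: False}
  {e: True, g: False, l: False}
  {l: True, g: True, e: False}
  {g: True, l: False, e: False}
  {l: True, e: True, g: True}


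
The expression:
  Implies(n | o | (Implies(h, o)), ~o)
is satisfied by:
  {o: False}


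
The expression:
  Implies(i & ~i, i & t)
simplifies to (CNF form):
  True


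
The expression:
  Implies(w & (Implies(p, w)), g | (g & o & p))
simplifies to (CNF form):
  g | ~w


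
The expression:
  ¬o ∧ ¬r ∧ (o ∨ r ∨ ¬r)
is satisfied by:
  {o: False, r: False}


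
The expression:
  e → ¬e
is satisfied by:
  {e: False}


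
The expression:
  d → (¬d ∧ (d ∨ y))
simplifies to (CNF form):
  ¬d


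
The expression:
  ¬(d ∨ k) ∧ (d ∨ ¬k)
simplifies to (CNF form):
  ¬d ∧ ¬k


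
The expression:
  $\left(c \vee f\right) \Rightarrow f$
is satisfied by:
  {f: True, c: False}
  {c: False, f: False}
  {c: True, f: True}


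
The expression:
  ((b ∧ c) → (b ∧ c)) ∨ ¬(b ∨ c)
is always true.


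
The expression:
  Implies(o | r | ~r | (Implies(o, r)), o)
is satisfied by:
  {o: True}


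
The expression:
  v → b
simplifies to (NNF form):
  b ∨ ¬v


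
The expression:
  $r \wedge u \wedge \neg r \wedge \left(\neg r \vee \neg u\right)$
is never true.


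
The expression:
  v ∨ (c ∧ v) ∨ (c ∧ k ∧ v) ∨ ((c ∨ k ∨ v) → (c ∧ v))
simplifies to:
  v ∨ (¬c ∧ ¬k)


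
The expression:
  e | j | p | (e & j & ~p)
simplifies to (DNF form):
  e | j | p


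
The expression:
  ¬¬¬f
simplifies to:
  ¬f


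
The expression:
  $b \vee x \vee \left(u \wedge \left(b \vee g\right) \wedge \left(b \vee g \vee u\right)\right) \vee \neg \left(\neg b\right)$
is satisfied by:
  {b: True, g: True, x: True, u: True}
  {b: True, g: True, x: True, u: False}
  {b: True, x: True, u: True, g: False}
  {b: True, x: True, u: False, g: False}
  {b: True, g: True, u: True, x: False}
  {b: True, g: True, u: False, x: False}
  {b: True, u: True, x: False, g: False}
  {b: True, u: False, x: False, g: False}
  {g: True, x: True, u: True, b: False}
  {g: True, x: True, u: False, b: False}
  {x: True, u: True, b: False, g: False}
  {x: True, b: False, u: False, g: False}
  {g: True, u: True, b: False, x: False}


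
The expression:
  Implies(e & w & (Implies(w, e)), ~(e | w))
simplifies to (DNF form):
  ~e | ~w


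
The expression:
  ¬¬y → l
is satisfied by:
  {l: True, y: False}
  {y: False, l: False}
  {y: True, l: True}


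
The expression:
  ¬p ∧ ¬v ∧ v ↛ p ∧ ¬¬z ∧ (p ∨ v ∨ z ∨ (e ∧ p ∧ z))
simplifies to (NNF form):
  False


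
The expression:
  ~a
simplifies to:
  ~a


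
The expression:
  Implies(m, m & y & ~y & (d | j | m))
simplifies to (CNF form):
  ~m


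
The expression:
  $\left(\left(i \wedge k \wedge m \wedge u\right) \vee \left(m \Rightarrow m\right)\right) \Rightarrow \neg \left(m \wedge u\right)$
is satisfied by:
  {u: False, m: False}
  {m: True, u: False}
  {u: True, m: False}


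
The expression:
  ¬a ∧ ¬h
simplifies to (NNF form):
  ¬a ∧ ¬h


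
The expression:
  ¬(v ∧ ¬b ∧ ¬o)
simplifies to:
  b ∨ o ∨ ¬v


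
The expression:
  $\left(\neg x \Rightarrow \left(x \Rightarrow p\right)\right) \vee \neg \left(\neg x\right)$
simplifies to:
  $\text{True}$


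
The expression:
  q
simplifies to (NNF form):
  q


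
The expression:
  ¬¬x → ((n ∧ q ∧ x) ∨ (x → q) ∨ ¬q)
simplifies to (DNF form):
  True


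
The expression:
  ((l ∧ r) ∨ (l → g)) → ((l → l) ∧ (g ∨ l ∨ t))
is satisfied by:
  {t: True, l: True, g: True}
  {t: True, l: True, g: False}
  {t: True, g: True, l: False}
  {t: True, g: False, l: False}
  {l: True, g: True, t: False}
  {l: True, g: False, t: False}
  {g: True, l: False, t: False}


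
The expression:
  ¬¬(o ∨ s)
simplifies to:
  o ∨ s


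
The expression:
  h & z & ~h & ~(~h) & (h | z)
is never true.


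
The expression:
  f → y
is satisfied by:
  {y: True, f: False}
  {f: False, y: False}
  {f: True, y: True}


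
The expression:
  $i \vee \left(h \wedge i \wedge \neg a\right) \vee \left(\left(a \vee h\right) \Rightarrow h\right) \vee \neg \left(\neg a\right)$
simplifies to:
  $\text{True}$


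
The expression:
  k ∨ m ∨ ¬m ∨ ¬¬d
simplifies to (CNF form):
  True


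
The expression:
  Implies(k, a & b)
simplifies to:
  ~k | (a & b)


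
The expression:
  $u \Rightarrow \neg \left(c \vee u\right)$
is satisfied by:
  {u: False}


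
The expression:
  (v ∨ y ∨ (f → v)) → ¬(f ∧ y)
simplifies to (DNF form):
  ¬f ∨ ¬y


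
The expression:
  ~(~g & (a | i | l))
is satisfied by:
  {g: True, a: False, i: False, l: False}
  {g: True, l: True, a: False, i: False}
  {g: True, i: True, a: False, l: False}
  {g: True, l: True, i: True, a: False}
  {g: True, a: True, i: False, l: False}
  {g: True, l: True, a: True, i: False}
  {g: True, i: True, a: True, l: False}
  {g: True, l: True, i: True, a: True}
  {l: False, a: False, i: False, g: False}


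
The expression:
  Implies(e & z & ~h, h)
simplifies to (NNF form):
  h | ~e | ~z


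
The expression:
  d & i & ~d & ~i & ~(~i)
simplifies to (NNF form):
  False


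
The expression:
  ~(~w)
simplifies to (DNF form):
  w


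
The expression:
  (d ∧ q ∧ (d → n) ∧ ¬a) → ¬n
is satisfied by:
  {a: True, q: False, d: False, n: False}
  {a: False, q: False, d: False, n: False}
  {a: True, n: True, q: False, d: False}
  {n: True, a: False, q: False, d: False}
  {a: True, d: True, n: False, q: False}
  {d: True, n: False, q: False, a: False}
  {a: True, n: True, d: True, q: False}
  {n: True, d: True, a: False, q: False}
  {a: True, q: True, n: False, d: False}
  {q: True, n: False, d: False, a: False}
  {a: True, n: True, q: True, d: False}
  {n: True, q: True, a: False, d: False}
  {a: True, d: True, q: True, n: False}
  {d: True, q: True, n: False, a: False}
  {a: True, n: True, d: True, q: True}


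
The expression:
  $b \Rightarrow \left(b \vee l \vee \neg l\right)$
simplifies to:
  $\text{True}$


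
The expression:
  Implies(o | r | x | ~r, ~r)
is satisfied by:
  {r: False}


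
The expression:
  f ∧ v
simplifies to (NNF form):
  f ∧ v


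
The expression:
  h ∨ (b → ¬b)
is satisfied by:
  {h: True, b: False}
  {b: False, h: False}
  {b: True, h: True}


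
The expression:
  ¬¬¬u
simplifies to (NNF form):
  ¬u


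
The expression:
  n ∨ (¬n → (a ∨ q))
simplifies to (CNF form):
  a ∨ n ∨ q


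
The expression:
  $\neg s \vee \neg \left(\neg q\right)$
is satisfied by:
  {q: True, s: False}
  {s: False, q: False}
  {s: True, q: True}


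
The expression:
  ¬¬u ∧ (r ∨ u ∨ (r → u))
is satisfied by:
  {u: True}


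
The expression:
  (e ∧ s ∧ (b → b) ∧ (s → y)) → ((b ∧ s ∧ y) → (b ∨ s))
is always true.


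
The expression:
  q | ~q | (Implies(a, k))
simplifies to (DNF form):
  True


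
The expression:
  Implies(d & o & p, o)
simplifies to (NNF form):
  True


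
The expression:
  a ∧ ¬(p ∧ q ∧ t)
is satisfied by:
  {a: True, p: False, t: False, q: False}
  {a: True, q: True, p: False, t: False}
  {a: True, t: True, p: False, q: False}
  {a: True, q: True, t: True, p: False}
  {a: True, p: True, t: False, q: False}
  {a: True, q: True, p: True, t: False}
  {a: True, t: True, p: True, q: False}


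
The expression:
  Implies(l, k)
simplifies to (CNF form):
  k | ~l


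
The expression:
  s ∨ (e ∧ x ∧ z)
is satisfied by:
  {z: True, s: True, x: True, e: True}
  {z: True, s: True, x: True, e: False}
  {z: True, s: True, e: True, x: False}
  {z: True, s: True, e: False, x: False}
  {s: True, x: True, e: True, z: False}
  {s: True, x: True, e: False, z: False}
  {s: True, x: False, e: True, z: False}
  {s: True, x: False, e: False, z: False}
  {z: True, x: True, e: True, s: False}


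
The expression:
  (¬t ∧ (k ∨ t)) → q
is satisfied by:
  {t: True, q: True, k: False}
  {t: True, k: False, q: False}
  {q: True, k: False, t: False}
  {q: False, k: False, t: False}
  {t: True, q: True, k: True}
  {t: True, k: True, q: False}
  {q: True, k: True, t: False}


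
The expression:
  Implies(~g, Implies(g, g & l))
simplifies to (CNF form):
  True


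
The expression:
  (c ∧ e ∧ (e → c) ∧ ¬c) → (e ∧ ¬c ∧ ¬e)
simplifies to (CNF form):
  True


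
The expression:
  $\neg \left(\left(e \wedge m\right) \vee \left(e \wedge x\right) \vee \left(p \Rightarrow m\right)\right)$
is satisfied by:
  {p: True, e: False, x: False, m: False}
  {p: True, x: True, e: False, m: False}
  {p: True, e: True, x: False, m: False}


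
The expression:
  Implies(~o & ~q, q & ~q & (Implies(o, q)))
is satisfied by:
  {q: True, o: True}
  {q: True, o: False}
  {o: True, q: False}


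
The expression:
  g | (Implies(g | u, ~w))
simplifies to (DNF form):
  g | ~u | ~w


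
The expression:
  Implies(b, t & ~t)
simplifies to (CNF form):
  ~b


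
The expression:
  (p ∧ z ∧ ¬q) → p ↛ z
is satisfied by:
  {q: True, p: False, z: False}
  {p: False, z: False, q: False}
  {q: True, z: True, p: False}
  {z: True, p: False, q: False}
  {q: True, p: True, z: False}
  {p: True, q: False, z: False}
  {q: True, z: True, p: True}


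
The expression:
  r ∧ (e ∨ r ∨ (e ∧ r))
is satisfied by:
  {r: True}


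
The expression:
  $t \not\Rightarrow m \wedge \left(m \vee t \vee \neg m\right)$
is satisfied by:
  {t: True, m: False}


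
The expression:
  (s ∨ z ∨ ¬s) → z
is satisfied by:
  {z: True}


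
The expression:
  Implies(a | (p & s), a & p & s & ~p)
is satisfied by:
  {s: False, a: False, p: False}
  {p: True, s: False, a: False}
  {s: True, p: False, a: False}


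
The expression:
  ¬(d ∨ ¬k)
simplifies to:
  k ∧ ¬d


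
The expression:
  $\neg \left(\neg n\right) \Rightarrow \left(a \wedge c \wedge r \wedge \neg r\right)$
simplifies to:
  $\neg n$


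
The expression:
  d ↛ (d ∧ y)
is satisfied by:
  {d: True, y: False}


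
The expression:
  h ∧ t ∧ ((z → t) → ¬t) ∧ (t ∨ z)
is never true.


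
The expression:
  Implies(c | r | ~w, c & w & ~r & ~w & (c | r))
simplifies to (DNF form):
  w & ~c & ~r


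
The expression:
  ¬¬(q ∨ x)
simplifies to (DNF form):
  q ∨ x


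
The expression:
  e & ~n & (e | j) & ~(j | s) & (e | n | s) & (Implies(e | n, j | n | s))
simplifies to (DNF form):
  False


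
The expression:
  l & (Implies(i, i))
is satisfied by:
  {l: True}


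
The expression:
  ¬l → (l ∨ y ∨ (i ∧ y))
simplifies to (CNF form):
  l ∨ y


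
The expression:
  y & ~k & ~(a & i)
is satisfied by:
  {y: True, k: False, a: False, i: False}
  {i: True, y: True, k: False, a: False}
  {a: True, y: True, k: False, i: False}


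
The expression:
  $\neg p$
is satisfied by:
  {p: False}


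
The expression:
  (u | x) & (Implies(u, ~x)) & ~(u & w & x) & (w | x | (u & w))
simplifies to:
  (u | x) & (w | x) & (~u | ~x)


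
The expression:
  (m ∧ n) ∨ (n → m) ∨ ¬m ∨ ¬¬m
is always true.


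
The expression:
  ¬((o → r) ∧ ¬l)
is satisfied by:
  {o: True, l: True, r: False}
  {l: True, r: False, o: False}
  {o: True, l: True, r: True}
  {l: True, r: True, o: False}
  {o: True, r: False, l: False}


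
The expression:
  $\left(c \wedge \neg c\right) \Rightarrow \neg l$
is always true.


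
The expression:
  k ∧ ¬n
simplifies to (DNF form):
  k ∧ ¬n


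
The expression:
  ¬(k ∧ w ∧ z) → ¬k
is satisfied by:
  {w: True, z: True, k: False}
  {w: True, z: False, k: False}
  {z: True, w: False, k: False}
  {w: False, z: False, k: False}
  {w: True, k: True, z: True}


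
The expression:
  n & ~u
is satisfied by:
  {n: True, u: False}


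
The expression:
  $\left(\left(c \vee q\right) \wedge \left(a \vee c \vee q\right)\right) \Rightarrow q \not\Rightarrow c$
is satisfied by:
  {c: False}


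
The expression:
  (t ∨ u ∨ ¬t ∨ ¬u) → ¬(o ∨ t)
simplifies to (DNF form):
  ¬o ∧ ¬t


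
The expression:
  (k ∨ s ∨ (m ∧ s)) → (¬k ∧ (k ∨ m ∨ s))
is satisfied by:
  {k: False}


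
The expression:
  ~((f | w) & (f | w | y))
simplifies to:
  ~f & ~w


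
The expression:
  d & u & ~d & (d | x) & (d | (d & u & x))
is never true.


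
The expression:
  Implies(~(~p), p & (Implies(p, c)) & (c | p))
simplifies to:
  c | ~p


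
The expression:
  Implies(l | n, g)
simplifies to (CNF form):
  (g | ~l) & (g | ~n)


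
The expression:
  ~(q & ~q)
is always true.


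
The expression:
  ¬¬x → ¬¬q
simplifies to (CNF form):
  q ∨ ¬x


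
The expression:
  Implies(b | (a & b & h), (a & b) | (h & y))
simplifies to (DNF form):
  a | ~b | (h & y)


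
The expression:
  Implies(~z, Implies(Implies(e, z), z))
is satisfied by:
  {z: True, e: True}
  {z: True, e: False}
  {e: True, z: False}


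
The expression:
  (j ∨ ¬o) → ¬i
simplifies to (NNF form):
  (o ∧ ¬j) ∨ ¬i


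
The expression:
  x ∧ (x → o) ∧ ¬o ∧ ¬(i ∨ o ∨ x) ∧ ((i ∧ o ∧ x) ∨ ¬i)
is never true.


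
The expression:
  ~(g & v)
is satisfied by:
  {g: False, v: False}
  {v: True, g: False}
  {g: True, v: False}


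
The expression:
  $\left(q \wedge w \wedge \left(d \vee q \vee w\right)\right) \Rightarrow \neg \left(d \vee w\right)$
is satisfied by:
  {w: False, q: False}
  {q: True, w: False}
  {w: True, q: False}


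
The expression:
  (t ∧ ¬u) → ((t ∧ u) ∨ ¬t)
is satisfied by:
  {u: True, t: False}
  {t: False, u: False}
  {t: True, u: True}


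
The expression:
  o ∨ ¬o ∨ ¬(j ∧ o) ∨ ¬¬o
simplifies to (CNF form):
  True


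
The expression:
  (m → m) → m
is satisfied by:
  {m: True}


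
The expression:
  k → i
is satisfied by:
  {i: True, k: False}
  {k: False, i: False}
  {k: True, i: True}


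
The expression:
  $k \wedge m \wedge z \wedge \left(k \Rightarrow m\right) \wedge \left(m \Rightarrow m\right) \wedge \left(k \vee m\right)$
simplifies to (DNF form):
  $k \wedge m \wedge z$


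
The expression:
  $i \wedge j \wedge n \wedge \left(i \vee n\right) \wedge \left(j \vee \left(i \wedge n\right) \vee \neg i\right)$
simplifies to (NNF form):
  $i \wedge j \wedge n$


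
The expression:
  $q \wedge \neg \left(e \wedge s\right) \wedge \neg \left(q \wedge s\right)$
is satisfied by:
  {q: True, s: False}


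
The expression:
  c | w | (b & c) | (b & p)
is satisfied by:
  {p: True, c: True, w: True, b: True}
  {p: True, c: True, w: True, b: False}
  {c: True, w: True, b: True, p: False}
  {c: True, w: True, b: False, p: False}
  {p: True, c: True, b: True, w: False}
  {p: True, c: True, b: False, w: False}
  {c: True, b: True, w: False, p: False}
  {c: True, b: False, w: False, p: False}
  {p: True, w: True, b: True, c: False}
  {p: True, w: True, b: False, c: False}
  {w: True, b: True, c: False, p: False}
  {w: True, c: False, b: False, p: False}
  {p: True, b: True, c: False, w: False}


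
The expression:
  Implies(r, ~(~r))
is always true.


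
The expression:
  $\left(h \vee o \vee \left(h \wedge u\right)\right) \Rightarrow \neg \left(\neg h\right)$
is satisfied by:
  {h: True, o: False}
  {o: False, h: False}
  {o: True, h: True}


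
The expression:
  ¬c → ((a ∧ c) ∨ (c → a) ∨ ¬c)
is always true.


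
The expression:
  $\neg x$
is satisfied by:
  {x: False}


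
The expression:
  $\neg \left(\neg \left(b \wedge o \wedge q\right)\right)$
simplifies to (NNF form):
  $b \wedge o \wedge q$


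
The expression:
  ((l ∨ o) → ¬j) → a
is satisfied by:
  {a: True, o: True, l: True, j: True}
  {a: True, o: True, j: True, l: False}
  {a: True, l: True, j: True, o: False}
  {a: True, j: True, l: False, o: False}
  {a: True, l: True, o: True, j: False}
  {a: True, o: True, j: False, l: False}
  {a: True, l: True, j: False, o: False}
  {a: True, j: False, l: False, o: False}
  {o: True, j: True, l: True, a: False}
  {o: True, j: True, l: False, a: False}
  {j: True, l: True, o: False, a: False}


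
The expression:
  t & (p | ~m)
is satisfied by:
  {t: True, p: True, m: False}
  {t: True, m: False, p: False}
  {t: True, p: True, m: True}


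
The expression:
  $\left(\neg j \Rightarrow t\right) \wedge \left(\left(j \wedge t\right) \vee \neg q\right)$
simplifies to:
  $\left(j \wedge t\right) \vee \left(j \wedge \neg q\right) \vee \left(t \wedge \neg q\right)$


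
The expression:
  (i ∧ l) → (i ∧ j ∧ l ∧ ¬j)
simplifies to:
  ¬i ∨ ¬l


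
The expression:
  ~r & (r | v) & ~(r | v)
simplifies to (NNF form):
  False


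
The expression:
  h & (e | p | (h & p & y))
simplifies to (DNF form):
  (e & h) | (h & p)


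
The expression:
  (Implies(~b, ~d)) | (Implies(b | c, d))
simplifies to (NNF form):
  True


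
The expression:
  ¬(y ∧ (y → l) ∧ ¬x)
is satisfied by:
  {x: True, l: False, y: False}
  {l: False, y: False, x: False}
  {x: True, y: True, l: False}
  {y: True, l: False, x: False}
  {x: True, l: True, y: False}
  {l: True, x: False, y: False}
  {x: True, y: True, l: True}


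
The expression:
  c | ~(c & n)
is always true.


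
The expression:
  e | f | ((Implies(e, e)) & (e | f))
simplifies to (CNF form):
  e | f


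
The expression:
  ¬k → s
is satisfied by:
  {k: True, s: True}
  {k: True, s: False}
  {s: True, k: False}


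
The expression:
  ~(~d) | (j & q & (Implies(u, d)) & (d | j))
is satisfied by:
  {d: True, j: True, q: True, u: False}
  {d: True, j: True, u: False, q: False}
  {d: True, q: True, u: False, j: False}
  {d: True, u: False, q: False, j: False}
  {d: True, j: True, u: True, q: True}
  {d: True, j: True, u: True, q: False}
  {d: True, u: True, q: True, j: False}
  {d: True, u: True, q: False, j: False}
  {j: True, q: True, u: False, d: False}


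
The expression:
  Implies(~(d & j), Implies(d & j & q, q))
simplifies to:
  True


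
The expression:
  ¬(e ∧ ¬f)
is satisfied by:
  {f: True, e: False}
  {e: False, f: False}
  {e: True, f: True}


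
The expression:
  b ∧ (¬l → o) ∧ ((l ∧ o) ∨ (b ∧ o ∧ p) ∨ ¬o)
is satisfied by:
  {o: True, l: True, p: True, b: True}
  {o: True, l: True, b: True, p: False}
  {l: True, p: True, b: True, o: False}
  {l: True, b: True, p: False, o: False}
  {o: True, p: True, b: True, l: False}


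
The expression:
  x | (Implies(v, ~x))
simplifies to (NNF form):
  True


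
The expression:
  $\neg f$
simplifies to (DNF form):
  $\neg f$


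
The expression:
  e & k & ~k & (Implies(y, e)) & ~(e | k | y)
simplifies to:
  False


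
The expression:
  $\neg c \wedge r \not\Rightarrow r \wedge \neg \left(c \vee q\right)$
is never true.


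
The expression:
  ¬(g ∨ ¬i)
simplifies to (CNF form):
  i ∧ ¬g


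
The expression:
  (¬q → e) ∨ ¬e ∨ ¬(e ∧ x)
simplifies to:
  True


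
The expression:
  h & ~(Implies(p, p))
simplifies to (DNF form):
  False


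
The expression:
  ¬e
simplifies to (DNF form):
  ¬e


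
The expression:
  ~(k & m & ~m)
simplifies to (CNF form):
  True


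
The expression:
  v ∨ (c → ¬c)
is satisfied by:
  {v: True, c: False}
  {c: False, v: False}
  {c: True, v: True}


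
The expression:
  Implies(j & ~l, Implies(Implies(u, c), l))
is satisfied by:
  {l: True, u: True, c: False, j: False}
  {l: True, u: False, c: False, j: False}
  {l: True, c: True, u: True, j: False}
  {l: True, c: True, u: False, j: False}
  {u: True, l: False, c: False, j: False}
  {u: False, l: False, c: False, j: False}
  {c: True, u: True, l: False, j: False}
  {c: True, u: False, l: False, j: False}
  {j: True, l: True, u: True, c: False}
  {j: True, l: True, u: False, c: False}
  {j: True, l: True, c: True, u: True}
  {j: True, l: True, c: True, u: False}
  {j: True, u: True, c: False, l: False}


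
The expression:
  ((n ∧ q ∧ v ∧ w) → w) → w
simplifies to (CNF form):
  w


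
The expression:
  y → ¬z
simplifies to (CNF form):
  ¬y ∨ ¬z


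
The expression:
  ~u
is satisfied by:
  {u: False}


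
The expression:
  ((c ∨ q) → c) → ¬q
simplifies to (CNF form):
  ¬c ∨ ¬q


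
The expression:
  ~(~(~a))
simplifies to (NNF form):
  ~a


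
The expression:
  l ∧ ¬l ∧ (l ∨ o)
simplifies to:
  False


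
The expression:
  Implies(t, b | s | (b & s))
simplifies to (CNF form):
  b | s | ~t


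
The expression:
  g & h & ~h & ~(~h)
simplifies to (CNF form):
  False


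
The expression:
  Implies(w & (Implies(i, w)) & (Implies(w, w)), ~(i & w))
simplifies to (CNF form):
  ~i | ~w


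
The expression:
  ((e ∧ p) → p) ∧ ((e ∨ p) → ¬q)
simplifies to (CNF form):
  (¬e ∨ ¬q) ∧ (¬p ∨ ¬q)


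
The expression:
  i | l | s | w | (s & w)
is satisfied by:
  {i: True, s: True, l: True, w: True}
  {i: True, s: True, l: True, w: False}
  {i: True, s: True, w: True, l: False}
  {i: True, s: True, w: False, l: False}
  {i: True, l: True, w: True, s: False}
  {i: True, l: True, w: False, s: False}
  {i: True, l: False, w: True, s: False}
  {i: True, l: False, w: False, s: False}
  {s: True, l: True, w: True, i: False}
  {s: True, l: True, w: False, i: False}
  {s: True, w: True, l: False, i: False}
  {s: True, w: False, l: False, i: False}
  {l: True, w: True, s: False, i: False}
  {l: True, s: False, w: False, i: False}
  {w: True, s: False, l: False, i: False}


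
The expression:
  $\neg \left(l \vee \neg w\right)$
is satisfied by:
  {w: True, l: False}


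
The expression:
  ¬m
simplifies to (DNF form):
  ¬m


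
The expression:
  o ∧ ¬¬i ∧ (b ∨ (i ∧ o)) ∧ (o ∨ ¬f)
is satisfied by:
  {i: True, o: True}


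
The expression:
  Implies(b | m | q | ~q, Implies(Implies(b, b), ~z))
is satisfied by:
  {z: False}


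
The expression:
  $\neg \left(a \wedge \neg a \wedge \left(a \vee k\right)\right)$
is always true.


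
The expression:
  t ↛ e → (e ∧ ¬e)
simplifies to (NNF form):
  e ∨ ¬t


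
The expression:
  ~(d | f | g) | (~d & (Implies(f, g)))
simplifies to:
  ~d & (g | ~f)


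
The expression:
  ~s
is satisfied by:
  {s: False}


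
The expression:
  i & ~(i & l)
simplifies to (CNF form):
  i & ~l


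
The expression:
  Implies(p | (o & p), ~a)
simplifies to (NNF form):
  ~a | ~p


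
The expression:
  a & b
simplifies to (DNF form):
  a & b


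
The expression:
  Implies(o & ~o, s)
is always true.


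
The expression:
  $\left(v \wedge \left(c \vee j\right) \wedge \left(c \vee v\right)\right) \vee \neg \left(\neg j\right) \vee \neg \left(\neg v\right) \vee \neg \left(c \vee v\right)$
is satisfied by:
  {v: True, j: True, c: False}
  {v: True, j: False, c: False}
  {j: True, v: False, c: False}
  {v: False, j: False, c: False}
  {v: True, c: True, j: True}
  {v: True, c: True, j: False}
  {c: True, j: True, v: False}


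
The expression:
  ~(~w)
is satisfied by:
  {w: True}


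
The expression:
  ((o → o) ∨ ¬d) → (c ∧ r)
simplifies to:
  c ∧ r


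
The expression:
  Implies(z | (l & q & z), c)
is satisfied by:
  {c: True, z: False}
  {z: False, c: False}
  {z: True, c: True}


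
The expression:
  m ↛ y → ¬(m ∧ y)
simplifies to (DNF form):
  True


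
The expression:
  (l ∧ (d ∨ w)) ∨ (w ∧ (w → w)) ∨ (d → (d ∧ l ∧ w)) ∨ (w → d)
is always true.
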